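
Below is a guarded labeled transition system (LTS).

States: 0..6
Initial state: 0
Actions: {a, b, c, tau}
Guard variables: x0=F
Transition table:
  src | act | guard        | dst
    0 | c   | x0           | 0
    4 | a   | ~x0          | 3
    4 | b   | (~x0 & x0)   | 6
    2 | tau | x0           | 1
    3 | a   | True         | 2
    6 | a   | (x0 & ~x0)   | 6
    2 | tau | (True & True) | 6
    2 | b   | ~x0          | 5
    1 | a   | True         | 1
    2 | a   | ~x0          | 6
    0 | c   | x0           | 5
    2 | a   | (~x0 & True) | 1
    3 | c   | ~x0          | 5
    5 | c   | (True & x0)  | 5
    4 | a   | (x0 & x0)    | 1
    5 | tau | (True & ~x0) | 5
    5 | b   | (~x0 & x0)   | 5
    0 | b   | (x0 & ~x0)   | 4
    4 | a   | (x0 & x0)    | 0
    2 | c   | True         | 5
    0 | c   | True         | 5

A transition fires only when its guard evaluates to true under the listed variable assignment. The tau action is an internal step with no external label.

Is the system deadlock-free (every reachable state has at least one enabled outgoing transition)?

Answer: DEADLOCK-FREE

Trace:
Reachable = {0,5}
  0: c→5  [1 exit(s)]
  5: tau→5  [1 exit(s)]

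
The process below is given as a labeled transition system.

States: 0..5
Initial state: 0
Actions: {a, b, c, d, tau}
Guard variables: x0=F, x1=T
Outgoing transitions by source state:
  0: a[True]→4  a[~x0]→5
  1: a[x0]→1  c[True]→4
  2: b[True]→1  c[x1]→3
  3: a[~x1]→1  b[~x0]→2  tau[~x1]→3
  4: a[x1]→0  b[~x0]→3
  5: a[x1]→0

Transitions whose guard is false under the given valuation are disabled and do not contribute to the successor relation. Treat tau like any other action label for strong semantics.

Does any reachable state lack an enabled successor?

Reach set: {0,1,2,3,4,5}
  0: a→4  a→5  [deg 2]
  1: c→4  [deg 1]
  2: b→1  c→3  [deg 2]
  3: b→2  [deg 1]
  4: a→0  b→3  [deg 2]
  5: a→0  [deg 1]

Answer: DEADLOCK-FREE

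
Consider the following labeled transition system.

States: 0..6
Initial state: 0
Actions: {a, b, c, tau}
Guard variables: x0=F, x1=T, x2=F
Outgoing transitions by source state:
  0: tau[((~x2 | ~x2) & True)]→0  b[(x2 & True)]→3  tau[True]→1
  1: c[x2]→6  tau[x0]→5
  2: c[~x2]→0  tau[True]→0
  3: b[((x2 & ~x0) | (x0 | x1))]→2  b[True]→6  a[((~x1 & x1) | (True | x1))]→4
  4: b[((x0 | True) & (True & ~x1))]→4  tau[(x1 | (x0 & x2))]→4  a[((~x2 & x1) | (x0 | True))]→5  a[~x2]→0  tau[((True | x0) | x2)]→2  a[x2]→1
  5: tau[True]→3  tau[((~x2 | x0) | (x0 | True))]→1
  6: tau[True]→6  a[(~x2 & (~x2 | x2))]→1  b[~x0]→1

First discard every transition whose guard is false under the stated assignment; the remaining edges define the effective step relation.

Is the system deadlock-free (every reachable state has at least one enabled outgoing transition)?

R = {0,1}
  0: tau→0  tau→1  [2 exit(s)]
  1: ∅  [STUCK]
witness 1: tau

Answer: DEADLOCK at state 1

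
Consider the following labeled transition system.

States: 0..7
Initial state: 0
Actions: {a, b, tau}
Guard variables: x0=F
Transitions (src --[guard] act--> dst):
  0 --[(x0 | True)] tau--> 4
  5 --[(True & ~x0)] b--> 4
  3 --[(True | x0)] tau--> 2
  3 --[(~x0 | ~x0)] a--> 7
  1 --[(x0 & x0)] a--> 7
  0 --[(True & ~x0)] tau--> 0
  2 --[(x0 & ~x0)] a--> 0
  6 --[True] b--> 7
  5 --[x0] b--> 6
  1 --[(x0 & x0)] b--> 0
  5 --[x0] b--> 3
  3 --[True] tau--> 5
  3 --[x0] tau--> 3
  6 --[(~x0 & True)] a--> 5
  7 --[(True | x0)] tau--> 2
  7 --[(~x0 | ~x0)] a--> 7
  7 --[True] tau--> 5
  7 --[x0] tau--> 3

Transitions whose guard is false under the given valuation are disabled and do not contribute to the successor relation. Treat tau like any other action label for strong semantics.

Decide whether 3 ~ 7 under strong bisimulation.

Bisimulation quotient by refinement:
  round 0: {{0,1,2,3,4,5,6,7}}
  round 1: {{0},{1,2,4},{3,7},{5},{6}}
Fixed point at round 2; 5 class(es).
class of 3: {3,7}; class of 7: {3,7}

Answer: BISIMILAR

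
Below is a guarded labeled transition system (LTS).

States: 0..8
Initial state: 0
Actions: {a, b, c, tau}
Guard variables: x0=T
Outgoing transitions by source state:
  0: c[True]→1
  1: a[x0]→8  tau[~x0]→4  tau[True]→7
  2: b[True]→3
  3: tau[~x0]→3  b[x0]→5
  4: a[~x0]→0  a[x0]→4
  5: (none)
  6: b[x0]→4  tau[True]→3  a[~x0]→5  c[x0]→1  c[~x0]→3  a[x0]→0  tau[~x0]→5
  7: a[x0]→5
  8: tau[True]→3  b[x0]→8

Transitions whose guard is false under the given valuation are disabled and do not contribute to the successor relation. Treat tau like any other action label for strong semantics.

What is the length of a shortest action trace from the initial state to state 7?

Answer: 2

Working:
Layered search for 7:
  L0 = {0}
  L1 = {1}
  L2 = {7,8}
7 enters at depth 2; path c·tau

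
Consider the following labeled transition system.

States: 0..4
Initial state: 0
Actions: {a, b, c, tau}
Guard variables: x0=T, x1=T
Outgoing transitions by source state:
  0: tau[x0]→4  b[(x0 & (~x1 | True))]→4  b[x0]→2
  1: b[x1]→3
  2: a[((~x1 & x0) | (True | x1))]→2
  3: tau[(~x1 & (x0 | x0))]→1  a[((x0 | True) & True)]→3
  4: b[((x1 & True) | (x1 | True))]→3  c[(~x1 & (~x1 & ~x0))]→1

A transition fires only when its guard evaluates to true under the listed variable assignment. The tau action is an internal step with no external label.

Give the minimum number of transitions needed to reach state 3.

Breadth-first toward 3:
  depth 0: {0}
  depth 1: {2,4}
  depth 2: {3}
depth(3)=2, e.g. b·b

Answer: 2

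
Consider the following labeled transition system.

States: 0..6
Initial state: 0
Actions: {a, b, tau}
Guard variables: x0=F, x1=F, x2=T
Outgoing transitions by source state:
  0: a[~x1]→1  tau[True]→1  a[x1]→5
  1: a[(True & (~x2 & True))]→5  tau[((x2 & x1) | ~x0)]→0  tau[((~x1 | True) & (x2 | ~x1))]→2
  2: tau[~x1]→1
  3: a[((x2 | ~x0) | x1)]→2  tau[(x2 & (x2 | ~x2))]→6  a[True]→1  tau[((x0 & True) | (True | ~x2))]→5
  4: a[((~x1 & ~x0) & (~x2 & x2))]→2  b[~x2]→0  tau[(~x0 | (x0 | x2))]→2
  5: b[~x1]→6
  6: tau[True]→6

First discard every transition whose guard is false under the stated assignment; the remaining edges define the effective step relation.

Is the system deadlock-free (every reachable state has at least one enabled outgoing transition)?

Reachable = {0,1,2}
  0: a→1  tau→1  [2 exit(s)]
  1: tau→0  tau→2  [2 exit(s)]
  2: tau→1  [1 exit(s)]

Answer: DEADLOCK-FREE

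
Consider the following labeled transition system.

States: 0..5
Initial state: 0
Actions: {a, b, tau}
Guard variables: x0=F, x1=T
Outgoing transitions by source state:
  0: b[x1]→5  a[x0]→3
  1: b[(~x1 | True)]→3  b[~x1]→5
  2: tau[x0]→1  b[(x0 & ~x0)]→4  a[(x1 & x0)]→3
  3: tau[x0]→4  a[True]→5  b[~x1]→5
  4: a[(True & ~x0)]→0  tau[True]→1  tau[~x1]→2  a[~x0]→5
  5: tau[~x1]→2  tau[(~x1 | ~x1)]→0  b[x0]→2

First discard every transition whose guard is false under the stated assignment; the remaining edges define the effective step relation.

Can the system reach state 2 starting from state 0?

6 transition(s) survive guard evaluation.
Layer 0: {0}
Layer 1: {5}  now seen {0,5}
Reachable = {0,5}

Answer: UNREACHABLE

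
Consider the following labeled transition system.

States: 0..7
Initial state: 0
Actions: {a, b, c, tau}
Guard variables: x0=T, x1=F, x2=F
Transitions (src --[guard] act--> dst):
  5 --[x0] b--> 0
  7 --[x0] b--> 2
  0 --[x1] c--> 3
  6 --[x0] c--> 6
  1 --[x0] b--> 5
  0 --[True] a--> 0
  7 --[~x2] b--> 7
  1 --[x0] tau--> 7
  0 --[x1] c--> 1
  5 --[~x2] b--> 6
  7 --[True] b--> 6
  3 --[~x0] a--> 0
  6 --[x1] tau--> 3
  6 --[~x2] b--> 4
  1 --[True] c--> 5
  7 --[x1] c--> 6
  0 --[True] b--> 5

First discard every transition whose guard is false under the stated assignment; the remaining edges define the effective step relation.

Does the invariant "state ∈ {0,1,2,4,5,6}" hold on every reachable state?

Answer: INVARIANT HOLDS

Analysis:
Inv-set: {0,1,2,4,5,6}
R = {0,4,5,6}
  0: ✓
  4: ✓
  5: ✓
  6: ✓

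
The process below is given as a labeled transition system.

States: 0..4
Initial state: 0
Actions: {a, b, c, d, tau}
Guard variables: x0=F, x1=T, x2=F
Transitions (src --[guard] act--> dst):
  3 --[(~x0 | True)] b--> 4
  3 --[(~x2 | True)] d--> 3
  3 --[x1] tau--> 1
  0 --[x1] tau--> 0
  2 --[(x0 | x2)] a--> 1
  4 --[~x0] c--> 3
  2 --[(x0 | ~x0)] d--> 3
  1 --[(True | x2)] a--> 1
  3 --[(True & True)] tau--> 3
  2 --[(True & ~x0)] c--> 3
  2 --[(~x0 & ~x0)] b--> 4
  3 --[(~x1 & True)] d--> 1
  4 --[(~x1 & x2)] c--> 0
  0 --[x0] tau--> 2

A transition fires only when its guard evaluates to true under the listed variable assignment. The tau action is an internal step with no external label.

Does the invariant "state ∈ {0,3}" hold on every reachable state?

Answer: INVARIANT HOLDS

Working:
Inv-set: {0,3}
Reach set: {0}
  0: ✓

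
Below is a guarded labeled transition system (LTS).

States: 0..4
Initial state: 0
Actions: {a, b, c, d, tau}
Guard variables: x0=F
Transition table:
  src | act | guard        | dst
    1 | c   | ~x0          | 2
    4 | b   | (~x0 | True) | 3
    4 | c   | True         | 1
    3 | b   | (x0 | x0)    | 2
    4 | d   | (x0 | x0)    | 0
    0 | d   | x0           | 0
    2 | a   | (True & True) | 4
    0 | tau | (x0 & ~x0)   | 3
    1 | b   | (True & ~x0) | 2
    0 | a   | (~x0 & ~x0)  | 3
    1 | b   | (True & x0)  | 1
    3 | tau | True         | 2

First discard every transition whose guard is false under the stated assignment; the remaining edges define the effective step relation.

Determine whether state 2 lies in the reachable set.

7 transition(s) survive guard evaluation.
depth 0: {0}
depth 1: {3}  total {0,3}
depth 2: {2}  total {0,2,3}
depth 3: {4}  total {0,2,3,4}
depth 4: {1}  total {0,1,2,3,4}
R = {0,1,2,3,4}
trace reaching 2: a·tau

Answer: REACHABLE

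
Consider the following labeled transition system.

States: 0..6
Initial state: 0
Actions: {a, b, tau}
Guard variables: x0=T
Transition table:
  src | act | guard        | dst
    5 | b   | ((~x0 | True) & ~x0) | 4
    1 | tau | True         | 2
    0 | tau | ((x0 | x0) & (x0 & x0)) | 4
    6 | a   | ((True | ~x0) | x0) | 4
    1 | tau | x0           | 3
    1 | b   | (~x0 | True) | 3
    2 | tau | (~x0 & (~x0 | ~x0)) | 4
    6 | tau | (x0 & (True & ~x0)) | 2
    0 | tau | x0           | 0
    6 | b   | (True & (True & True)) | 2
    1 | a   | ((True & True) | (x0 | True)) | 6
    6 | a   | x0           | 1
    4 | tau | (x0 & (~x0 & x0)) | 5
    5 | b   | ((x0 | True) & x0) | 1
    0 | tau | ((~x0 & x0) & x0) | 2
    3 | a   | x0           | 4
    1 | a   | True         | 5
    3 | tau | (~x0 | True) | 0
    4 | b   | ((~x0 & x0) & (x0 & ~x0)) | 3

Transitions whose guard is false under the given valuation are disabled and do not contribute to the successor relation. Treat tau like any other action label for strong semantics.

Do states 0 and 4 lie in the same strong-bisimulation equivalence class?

Answer: NOT BISIMILAR

Working:
Refine partition for ~:
  round 0: {{0,1,2,3,4,5,6}}
  round 1: {{0},{1},{2,4},{3},{5},{6}}
Fixed point at round 2; 6 class(es).
0∈{0}, 4∈{2,4}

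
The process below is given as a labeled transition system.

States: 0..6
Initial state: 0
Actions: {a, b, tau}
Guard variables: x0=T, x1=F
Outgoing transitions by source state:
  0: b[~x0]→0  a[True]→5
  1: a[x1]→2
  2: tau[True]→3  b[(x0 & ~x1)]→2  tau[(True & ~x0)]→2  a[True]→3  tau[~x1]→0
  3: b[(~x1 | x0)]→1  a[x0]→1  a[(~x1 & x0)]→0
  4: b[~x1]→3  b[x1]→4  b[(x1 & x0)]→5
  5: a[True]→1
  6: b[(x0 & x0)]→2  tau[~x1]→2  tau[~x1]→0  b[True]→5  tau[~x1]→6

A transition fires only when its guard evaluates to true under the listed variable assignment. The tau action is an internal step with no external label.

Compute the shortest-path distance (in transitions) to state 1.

Answer: 2

Trace:
BFS to 1:
  L0 = {0}
  L1 = {5}
  L2 = {1}
first hit 1 at d=2 via a·a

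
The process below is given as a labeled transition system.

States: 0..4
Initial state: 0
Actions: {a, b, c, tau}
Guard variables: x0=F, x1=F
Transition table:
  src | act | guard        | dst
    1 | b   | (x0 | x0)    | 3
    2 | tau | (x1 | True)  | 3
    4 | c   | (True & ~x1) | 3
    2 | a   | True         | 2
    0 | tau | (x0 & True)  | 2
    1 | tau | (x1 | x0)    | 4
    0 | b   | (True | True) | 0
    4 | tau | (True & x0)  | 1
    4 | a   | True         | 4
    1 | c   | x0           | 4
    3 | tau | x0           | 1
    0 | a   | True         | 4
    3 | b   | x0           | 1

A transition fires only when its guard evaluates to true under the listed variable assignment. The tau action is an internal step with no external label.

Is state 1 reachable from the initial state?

Answer: UNREACHABLE

Trace:
After dropping false guards: 6 live edges.
L0 = {0}
L1 = {4}  cumulative {0,4}
L2 = {3}  cumulative {0,3,4}
Reachable = {0,3,4}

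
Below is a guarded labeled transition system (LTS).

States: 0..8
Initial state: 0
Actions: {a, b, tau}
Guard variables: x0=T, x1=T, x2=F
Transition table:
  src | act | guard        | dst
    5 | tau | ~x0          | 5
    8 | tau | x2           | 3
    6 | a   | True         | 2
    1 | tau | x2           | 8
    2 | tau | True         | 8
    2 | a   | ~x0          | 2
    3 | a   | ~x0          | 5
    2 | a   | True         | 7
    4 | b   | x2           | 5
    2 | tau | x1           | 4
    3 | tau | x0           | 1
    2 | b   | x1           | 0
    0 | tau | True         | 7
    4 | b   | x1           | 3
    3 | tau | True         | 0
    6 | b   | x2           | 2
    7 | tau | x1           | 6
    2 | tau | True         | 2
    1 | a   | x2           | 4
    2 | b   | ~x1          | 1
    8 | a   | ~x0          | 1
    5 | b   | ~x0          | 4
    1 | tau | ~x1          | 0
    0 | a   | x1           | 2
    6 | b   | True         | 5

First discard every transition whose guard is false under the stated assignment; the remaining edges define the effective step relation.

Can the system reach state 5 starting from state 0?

Guard filter leaves 13 enabled edge(s).
depth 0: {0}
depth 1: {2,7}  total {0,2,7}
depth 2: {4,6,8}  total {0,2,4,6,7,8}
depth 3: {3,5}  total {0,2,3,4,5,6,7,8}
depth 4: {1}  total {0,1,2,3,4,5,6,7,8}
Reach set: {0,1,2,3,4,5,6,7,8}
witness 5: tau·tau·b

Answer: REACHABLE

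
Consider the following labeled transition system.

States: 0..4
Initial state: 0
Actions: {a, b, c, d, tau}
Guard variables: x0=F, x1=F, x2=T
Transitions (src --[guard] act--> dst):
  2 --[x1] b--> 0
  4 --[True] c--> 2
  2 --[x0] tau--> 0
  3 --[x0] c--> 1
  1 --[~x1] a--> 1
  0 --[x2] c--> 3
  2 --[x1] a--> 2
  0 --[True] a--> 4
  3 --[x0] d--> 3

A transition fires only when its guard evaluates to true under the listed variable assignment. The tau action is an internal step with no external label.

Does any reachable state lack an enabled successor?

Answer: DEADLOCK at state 2

Trace:
Reachable = {0,2,3,4}
  0: a→4  c→3  [deg 2]
  2: ∅  [STUCK]
  3: ∅  [STUCK]
  4: c→2  [deg 1]
witness 2: a·c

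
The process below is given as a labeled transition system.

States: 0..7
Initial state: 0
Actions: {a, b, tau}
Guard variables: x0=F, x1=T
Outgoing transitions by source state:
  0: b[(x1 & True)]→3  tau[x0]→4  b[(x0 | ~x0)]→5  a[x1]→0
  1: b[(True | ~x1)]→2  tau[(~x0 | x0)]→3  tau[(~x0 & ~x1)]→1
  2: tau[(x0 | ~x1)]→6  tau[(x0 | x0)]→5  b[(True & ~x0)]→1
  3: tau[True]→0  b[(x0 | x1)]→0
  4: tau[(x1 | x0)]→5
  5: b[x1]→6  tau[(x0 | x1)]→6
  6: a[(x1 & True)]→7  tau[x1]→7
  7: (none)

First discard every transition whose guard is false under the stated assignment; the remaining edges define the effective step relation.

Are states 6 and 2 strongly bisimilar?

Answer: NOT BISIMILAR

Working:
Compute ~ classes (split until stable):
  π0 = {{0,1,2,3,4,5,6,7}}
  π1 = {{0},{1,3,5},{2},{4},{6},{7}}
  π2 = {{0},{1},{2},{3},{4},{5},{6},{7}}
8 equivalence class(es) (converged in 3)
[6]={6}  [2]={2}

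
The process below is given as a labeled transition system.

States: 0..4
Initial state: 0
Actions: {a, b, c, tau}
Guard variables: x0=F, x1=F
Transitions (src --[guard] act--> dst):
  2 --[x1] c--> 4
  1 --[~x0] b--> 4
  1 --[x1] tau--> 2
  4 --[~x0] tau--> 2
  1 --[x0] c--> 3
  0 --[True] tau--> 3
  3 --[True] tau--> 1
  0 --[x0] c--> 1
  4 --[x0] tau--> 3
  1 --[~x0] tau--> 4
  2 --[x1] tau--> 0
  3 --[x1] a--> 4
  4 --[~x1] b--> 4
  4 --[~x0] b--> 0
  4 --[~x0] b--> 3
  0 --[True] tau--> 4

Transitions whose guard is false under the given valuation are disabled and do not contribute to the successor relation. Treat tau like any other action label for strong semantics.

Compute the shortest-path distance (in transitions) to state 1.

Breadth-first toward 1:
  L0 = {0}
  L1 = {3,4}
  L2 = {1,2}
first hit 1 at d=2 via tau·tau

Answer: 2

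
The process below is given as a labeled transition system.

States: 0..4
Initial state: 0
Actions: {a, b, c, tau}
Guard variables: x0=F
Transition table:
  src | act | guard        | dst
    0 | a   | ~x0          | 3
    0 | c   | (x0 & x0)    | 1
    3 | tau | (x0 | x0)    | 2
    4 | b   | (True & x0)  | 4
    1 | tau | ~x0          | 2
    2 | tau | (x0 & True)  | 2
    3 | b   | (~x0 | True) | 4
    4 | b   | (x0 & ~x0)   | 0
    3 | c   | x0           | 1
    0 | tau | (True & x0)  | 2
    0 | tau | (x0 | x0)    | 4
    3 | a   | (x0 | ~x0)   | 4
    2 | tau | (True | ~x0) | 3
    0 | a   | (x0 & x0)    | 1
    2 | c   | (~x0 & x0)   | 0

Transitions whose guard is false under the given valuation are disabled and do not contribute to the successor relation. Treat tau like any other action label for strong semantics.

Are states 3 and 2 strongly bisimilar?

Compute ~ classes (split until stable):
  π0 = {{0,1,2,3,4}}
  π1 = {{0},{1,2},{3},{4}}
  π2 = {{0},{1},{2},{3},{4}}
stable after 3 split(s): 5 block(s)
3∈{3}, 2∈{2}

Answer: NOT BISIMILAR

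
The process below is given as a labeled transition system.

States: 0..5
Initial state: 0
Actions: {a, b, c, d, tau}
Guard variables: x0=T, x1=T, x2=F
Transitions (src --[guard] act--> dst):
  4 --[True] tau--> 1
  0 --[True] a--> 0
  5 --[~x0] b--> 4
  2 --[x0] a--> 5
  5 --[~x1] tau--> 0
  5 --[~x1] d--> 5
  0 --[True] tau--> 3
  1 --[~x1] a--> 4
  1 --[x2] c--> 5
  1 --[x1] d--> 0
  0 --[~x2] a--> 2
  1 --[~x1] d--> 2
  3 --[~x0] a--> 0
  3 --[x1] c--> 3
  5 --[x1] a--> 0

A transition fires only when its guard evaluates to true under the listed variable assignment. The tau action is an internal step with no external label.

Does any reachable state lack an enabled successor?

Reachable = {0,2,3,5}
  0: a→0  a→2  tau→3  [3 exit(s)]
  2: a→5  [1 exit(s)]
  3: c→3  [1 exit(s)]
  5: a→0  [1 exit(s)]

Answer: DEADLOCK-FREE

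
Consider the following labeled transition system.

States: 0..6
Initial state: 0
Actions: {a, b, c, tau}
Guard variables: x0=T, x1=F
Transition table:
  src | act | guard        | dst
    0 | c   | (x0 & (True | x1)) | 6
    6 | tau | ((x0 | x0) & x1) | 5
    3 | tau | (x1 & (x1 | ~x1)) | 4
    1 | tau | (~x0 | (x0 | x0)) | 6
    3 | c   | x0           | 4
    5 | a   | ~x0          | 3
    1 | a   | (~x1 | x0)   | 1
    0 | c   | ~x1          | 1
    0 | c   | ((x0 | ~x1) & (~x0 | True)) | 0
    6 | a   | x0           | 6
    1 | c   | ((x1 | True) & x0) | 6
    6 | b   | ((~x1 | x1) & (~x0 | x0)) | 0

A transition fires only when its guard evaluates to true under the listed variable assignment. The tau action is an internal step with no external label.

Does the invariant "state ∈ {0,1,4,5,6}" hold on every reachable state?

Allowed set {0,1,4,5,6}
Reach set: {0,1,6}
  0: ok
  1: ok
  6: ok

Answer: INVARIANT HOLDS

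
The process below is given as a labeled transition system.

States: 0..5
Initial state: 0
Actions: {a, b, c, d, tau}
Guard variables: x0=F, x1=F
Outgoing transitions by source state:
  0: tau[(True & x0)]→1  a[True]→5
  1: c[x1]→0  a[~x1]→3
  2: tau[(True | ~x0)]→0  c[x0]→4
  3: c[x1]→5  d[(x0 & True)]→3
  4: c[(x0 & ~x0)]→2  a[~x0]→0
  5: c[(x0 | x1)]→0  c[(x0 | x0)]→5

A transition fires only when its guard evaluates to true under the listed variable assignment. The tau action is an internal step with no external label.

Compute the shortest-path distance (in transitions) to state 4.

Answer: UNREACHABLE

Trace:
BFS to 4:
  L0 = {0}
  L1 = {5}
4 never appears.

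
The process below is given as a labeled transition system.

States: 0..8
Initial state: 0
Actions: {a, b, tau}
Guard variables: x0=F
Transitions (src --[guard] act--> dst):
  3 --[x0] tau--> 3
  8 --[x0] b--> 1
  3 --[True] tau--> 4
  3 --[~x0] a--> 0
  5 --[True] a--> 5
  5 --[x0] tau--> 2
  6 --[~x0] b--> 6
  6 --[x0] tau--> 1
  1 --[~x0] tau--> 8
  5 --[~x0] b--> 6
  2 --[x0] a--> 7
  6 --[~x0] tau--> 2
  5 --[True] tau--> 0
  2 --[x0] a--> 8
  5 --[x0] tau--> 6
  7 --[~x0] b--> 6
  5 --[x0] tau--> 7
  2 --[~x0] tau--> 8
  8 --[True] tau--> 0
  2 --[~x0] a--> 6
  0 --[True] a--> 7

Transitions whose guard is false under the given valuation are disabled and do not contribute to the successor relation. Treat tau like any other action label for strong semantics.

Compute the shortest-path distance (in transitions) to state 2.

Layered search for 2:
  L0 = {0}
  L1 = {7}
  L2 = {6}
  L3 = {2}
2 enters at depth 3; path a·b·tau

Answer: 3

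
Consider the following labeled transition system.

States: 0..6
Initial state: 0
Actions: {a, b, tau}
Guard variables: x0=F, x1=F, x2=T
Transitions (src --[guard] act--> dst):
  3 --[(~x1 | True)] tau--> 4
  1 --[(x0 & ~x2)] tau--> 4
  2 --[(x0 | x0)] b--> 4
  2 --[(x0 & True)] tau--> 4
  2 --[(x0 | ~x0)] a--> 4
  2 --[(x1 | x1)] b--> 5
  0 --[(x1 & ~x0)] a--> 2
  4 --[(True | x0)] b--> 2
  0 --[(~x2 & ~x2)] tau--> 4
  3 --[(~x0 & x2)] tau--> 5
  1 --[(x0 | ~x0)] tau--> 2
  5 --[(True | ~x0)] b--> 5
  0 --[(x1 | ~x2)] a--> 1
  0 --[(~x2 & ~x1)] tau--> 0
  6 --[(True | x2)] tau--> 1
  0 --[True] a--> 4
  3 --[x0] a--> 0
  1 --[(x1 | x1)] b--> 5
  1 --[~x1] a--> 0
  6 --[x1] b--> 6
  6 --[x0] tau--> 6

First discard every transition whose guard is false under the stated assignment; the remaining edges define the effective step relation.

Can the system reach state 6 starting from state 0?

Answer: UNREACHABLE

Trace:
Guard filter leaves 9 enabled edge(s).
Layer 0: {0}
Layer 1: {4}  now seen {0,4}
Layer 2: {2}  now seen {0,2,4}
Reachable = {0,2,4}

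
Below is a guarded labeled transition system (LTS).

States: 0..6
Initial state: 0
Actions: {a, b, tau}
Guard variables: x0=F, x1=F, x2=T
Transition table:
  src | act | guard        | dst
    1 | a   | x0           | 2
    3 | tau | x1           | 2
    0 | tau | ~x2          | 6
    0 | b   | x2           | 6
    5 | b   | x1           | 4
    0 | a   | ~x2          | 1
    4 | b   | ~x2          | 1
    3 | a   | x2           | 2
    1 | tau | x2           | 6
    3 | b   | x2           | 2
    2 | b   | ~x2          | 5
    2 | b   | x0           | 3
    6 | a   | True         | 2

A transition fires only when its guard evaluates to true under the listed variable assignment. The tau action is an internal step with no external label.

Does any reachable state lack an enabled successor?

Reachable = {0,2,6}
  0: b→6  [1 out]
  2: ∅  [deadlock]
  6: a→2  [1 out]
Path to 2: b·a

Answer: DEADLOCK at state 2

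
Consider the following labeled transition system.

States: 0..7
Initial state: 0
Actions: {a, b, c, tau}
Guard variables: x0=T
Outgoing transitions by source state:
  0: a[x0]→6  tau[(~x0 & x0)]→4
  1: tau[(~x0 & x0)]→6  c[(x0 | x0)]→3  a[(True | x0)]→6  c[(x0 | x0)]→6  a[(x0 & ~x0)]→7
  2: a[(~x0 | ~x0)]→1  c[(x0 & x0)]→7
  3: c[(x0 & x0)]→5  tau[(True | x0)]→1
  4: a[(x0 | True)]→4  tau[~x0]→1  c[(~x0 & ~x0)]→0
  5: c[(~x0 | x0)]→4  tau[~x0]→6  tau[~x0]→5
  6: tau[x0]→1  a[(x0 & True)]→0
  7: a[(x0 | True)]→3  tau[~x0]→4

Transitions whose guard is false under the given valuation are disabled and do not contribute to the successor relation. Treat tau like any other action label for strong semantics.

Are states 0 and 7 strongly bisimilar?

Answer: NOT BISIMILAR

Trace:
Bisimulation quotient by refinement:
  π0 = {{0,1,2,3,4,5,6,7}}
  π1 = {{0,4,7},{1},{2,5},{3},{6}}
  π2 = {{0},{1},{2,5},{3},{4},{6},{7}}
  π3 = {{0},{1},{2},{3},{4},{5},{6},{7}}
8 equivalence class(es) (converged in 4)
[0]={0}  [7]={7}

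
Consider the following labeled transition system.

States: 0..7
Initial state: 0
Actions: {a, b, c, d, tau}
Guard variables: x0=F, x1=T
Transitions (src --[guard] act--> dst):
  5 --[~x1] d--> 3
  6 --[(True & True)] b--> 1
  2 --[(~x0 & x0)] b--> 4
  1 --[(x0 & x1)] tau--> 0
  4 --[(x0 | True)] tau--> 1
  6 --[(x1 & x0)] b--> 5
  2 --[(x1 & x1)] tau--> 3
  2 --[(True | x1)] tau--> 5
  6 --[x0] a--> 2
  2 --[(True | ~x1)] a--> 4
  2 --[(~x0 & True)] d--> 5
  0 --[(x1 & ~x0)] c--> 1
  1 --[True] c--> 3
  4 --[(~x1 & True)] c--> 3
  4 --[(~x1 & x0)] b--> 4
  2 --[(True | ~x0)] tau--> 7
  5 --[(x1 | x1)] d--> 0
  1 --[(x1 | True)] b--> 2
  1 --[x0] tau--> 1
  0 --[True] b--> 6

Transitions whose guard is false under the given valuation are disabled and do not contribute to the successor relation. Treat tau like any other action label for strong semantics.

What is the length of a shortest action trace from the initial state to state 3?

BFS to 3:
  depth 0: {0}
  depth 1: {1,6}
  depth 2: {2,3}
first hit 3 at d=2 via c·c

Answer: 2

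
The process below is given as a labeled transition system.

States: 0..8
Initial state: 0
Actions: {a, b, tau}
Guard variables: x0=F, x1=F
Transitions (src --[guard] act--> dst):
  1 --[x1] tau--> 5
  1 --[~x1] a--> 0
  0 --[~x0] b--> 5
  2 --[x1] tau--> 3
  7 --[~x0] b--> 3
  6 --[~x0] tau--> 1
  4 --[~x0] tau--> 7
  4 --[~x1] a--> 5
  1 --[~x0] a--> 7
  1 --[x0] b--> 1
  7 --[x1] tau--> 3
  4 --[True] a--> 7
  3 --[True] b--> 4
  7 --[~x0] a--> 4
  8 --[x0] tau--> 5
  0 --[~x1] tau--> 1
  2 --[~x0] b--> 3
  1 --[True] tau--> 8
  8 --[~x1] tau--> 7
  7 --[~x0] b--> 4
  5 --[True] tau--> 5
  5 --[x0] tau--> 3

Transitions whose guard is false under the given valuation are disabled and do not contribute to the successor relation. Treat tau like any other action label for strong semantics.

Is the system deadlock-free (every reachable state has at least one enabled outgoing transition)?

Answer: DEADLOCK-FREE

Analysis:
Reach set: {0,1,3,4,5,7,8}
  0: b→5  tau→1  [2 exit(s)]
  1: a→0  a→7  tau→8  [3 exit(s)]
  3: b→4  [1 exit(s)]
  4: a→5  a→7  tau→7  [3 exit(s)]
  5: tau→5  [1 exit(s)]
  7: a→4  b→3  b→4  [3 exit(s)]
  8: tau→7  [1 exit(s)]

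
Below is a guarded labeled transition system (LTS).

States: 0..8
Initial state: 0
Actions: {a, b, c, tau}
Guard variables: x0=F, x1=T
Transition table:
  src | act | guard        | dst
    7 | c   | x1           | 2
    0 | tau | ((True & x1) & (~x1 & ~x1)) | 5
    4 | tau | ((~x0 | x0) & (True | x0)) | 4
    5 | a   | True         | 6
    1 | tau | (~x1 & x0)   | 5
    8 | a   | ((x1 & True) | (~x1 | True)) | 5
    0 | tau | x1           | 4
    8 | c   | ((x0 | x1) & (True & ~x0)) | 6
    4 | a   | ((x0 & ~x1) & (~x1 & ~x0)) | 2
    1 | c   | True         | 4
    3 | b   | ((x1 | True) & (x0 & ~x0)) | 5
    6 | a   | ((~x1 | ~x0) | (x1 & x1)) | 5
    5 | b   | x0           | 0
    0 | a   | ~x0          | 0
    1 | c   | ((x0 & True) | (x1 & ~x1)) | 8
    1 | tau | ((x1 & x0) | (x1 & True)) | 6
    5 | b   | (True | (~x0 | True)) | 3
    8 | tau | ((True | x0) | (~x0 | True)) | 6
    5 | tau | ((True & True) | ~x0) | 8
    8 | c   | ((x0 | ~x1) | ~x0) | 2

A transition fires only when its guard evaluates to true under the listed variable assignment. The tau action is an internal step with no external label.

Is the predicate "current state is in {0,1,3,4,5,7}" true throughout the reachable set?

Safe = {0,1,3,4,5,7}
Reach set: {0,4}
  0: safe
  4: safe

Answer: INVARIANT HOLDS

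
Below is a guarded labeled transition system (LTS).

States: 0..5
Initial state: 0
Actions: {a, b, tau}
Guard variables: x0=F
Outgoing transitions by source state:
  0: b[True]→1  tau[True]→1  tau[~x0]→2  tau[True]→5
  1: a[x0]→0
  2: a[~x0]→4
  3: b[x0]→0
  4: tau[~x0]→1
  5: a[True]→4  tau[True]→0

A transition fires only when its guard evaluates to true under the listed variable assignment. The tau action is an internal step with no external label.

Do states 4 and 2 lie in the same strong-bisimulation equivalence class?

Answer: NOT BISIMILAR

Working:
Bisimulation quotient by refinement:
  round 0: {{0,1,2,3,4,5}}
  round 1: {{0},{1,3},{2},{4},{5}}
Fixed point at round 2; 5 class(es).
[4]={4}  [2]={2}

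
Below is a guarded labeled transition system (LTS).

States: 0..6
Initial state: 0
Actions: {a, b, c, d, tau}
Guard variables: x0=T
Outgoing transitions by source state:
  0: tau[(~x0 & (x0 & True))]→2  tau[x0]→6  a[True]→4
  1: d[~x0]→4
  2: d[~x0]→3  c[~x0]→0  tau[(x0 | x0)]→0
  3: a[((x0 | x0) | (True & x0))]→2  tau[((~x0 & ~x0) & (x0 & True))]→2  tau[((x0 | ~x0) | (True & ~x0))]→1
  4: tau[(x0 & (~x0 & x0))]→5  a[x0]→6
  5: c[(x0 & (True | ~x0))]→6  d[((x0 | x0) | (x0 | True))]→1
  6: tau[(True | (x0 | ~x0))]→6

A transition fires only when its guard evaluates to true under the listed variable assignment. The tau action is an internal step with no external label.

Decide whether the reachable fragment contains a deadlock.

R = {0,4,6}
  0: a→4  tau→6  [2 exit(s)]
  4: a→6  [1 exit(s)]
  6: tau→6  [1 exit(s)]

Answer: DEADLOCK-FREE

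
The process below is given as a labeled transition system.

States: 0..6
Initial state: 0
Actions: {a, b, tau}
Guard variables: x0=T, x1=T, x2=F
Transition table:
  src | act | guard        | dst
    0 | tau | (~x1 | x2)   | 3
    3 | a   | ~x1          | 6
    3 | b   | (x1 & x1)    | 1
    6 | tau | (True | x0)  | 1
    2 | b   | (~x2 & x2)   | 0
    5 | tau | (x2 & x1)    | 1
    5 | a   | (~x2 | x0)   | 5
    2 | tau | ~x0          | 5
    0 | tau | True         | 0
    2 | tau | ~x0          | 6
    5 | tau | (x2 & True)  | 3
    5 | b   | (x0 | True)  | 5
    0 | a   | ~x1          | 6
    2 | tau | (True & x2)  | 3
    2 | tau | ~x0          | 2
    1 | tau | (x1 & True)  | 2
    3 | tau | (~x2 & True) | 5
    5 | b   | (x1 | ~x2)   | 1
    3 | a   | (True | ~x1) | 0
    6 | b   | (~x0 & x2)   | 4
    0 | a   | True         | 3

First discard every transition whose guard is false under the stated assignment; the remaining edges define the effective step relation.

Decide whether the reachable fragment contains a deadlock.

Reachable = {0,1,2,3,5}
  0: a→3  tau→0  [2 exit(s)]
  1: tau→2  [1 exit(s)]
  2: ∅  [deadlock]
  3: a→0  b→1  tau→5  [3 exit(s)]
  5: a→5  b→1  b→5  [3 exit(s)]
witness 2: a·b·tau

Answer: DEADLOCK at state 2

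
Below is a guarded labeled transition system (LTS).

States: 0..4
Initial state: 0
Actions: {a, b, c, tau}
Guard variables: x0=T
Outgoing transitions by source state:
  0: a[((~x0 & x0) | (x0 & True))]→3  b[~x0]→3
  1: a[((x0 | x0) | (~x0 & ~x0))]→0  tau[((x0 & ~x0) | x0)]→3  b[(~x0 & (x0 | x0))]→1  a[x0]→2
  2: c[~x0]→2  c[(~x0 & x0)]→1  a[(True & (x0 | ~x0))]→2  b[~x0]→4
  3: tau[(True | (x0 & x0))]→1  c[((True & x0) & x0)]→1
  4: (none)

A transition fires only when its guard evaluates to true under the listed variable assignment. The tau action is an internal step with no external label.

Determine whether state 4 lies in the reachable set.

Guard filter leaves 7 enabled edge(s).
depth 0: {0}
depth 1: {3}  cumulative {0,3}
depth 2: {1}  cumulative {0,1,3}
depth 3: {2}  cumulative {0,1,2,3}
R = {0,1,2,3}

Answer: UNREACHABLE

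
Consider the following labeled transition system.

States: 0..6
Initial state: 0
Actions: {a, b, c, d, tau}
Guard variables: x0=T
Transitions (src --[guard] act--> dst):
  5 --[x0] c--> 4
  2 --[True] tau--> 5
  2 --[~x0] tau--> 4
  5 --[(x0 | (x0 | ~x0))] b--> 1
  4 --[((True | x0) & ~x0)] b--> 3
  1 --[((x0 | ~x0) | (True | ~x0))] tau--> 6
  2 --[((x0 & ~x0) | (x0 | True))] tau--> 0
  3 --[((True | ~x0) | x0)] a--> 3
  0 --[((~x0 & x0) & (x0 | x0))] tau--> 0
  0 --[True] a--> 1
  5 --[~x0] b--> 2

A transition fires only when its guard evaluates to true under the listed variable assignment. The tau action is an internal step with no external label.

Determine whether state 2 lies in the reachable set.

Guard filter leaves 7 enabled edge(s).
L0 = {0}
L1 = {1}  cumulative {0,1}
L2 = {6}  cumulative {0,1,6}
Reachable = {0,1,6}

Answer: UNREACHABLE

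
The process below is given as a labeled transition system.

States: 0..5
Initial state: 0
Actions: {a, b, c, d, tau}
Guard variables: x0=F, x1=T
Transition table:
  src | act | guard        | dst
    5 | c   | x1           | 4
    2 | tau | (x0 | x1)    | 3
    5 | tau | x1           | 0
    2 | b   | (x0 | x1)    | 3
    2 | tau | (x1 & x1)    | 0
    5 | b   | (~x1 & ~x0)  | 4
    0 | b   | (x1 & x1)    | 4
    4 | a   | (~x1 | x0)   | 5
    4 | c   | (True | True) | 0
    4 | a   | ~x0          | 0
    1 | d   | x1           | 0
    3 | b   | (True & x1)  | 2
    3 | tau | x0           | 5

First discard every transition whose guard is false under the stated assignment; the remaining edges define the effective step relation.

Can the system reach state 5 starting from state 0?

Guard filter leaves 10 enabled edge(s).
L0 = {0}
L1 = {4}  total {0,4}
Reachable = {0,4}

Answer: UNREACHABLE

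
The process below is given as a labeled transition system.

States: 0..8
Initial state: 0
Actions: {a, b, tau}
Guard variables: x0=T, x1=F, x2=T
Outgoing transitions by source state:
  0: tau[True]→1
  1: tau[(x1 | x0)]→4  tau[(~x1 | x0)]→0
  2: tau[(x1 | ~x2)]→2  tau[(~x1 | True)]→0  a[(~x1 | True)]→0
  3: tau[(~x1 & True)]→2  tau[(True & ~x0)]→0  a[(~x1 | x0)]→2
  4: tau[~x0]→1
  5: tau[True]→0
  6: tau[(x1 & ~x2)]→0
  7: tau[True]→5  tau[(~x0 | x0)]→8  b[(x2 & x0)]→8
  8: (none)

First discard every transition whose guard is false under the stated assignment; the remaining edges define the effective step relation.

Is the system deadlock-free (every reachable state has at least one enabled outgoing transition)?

Answer: DEADLOCK at state 4

Trace:
Reach set: {0,1,4}
  0: tau→1  [deg 1]
  1: tau→0  tau→4  [deg 2]
  4: ∅  [no exit]
witness 4: tau·tau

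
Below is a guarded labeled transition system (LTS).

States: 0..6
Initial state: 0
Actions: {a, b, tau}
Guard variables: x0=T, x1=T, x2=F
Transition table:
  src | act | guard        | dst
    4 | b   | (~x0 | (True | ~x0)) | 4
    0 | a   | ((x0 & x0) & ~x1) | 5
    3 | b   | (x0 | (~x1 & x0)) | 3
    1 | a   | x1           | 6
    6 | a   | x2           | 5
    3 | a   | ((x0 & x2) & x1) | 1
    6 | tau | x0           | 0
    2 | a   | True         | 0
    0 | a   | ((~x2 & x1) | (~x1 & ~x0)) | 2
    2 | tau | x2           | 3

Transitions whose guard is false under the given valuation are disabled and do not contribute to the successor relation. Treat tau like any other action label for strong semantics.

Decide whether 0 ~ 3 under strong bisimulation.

Answer: NOT BISIMILAR

Working:
Compute ~ classes (split until stable):
  π0 = {{0,1,2,3,4,5,6}}
  π1 = {{0,1,2},{3,4},{5},{6}}
  π2 = {{0,2},{1},{3,4},{5},{6}}
Fixed point at round 3; 5 class(es).
class of 0: {0,2}; class of 3: {3,4}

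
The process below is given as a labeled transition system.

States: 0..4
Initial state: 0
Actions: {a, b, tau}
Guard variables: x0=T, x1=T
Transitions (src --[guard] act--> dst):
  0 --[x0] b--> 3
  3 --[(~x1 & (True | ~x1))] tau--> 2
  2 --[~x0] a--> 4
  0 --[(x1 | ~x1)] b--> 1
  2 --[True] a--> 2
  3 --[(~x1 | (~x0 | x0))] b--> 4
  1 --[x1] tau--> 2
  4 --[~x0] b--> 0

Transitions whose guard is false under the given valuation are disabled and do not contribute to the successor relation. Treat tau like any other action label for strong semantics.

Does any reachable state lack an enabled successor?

Answer: DEADLOCK at state 4

Analysis:
Reachable = {0,1,2,3,4}
  0: b→1  b→3  [deg 2]
  1: tau→2  [deg 1]
  2: a→2  [deg 1]
  3: b→4  [deg 1]
  4: ∅  [no exit]
trace reaching 4: b·b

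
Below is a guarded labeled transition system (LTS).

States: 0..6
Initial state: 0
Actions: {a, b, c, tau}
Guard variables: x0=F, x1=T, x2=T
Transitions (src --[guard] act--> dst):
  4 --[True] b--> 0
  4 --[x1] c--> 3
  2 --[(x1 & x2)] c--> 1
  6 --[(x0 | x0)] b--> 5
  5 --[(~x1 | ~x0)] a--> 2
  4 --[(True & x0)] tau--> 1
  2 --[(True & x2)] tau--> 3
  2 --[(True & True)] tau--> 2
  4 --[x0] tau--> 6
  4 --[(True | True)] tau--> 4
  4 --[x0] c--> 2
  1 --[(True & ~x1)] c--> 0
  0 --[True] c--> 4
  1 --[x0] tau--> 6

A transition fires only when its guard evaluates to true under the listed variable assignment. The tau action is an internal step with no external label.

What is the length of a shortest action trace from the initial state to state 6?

Breadth-first toward 6:
  L0 = {0}
  L1 = {4}
  L2 = {3}
6 never appears.

Answer: UNREACHABLE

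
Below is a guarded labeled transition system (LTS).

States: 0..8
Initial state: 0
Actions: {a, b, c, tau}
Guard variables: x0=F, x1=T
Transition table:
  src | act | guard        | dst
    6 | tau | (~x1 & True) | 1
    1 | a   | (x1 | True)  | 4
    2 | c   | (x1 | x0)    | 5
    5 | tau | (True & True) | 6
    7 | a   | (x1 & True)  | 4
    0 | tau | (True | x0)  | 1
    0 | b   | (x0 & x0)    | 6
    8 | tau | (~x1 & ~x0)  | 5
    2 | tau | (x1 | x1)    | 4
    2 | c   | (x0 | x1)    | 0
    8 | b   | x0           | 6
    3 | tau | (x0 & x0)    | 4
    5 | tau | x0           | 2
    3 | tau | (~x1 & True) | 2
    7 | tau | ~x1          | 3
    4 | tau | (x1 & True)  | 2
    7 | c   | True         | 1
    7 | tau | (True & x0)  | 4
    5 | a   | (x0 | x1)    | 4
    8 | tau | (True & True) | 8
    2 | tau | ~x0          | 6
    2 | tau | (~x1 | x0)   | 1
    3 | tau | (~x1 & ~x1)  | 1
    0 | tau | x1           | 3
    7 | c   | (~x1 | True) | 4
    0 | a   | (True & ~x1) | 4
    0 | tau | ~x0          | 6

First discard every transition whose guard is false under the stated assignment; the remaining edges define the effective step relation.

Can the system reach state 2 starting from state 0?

After dropping false guards: 15 live edges.
depth 0: {0}
depth 1: {1,3,6}  total {0,1,3,6}
depth 2: {4}  total {0,1,3,4,6}
depth 3: {2}  total {0,1,2,3,4,6}
depth 4: {5}  total {0,1,2,3,4,5,6}
Reachable = {0,1,2,3,4,5,6}
witness 2: tau·a·tau

Answer: REACHABLE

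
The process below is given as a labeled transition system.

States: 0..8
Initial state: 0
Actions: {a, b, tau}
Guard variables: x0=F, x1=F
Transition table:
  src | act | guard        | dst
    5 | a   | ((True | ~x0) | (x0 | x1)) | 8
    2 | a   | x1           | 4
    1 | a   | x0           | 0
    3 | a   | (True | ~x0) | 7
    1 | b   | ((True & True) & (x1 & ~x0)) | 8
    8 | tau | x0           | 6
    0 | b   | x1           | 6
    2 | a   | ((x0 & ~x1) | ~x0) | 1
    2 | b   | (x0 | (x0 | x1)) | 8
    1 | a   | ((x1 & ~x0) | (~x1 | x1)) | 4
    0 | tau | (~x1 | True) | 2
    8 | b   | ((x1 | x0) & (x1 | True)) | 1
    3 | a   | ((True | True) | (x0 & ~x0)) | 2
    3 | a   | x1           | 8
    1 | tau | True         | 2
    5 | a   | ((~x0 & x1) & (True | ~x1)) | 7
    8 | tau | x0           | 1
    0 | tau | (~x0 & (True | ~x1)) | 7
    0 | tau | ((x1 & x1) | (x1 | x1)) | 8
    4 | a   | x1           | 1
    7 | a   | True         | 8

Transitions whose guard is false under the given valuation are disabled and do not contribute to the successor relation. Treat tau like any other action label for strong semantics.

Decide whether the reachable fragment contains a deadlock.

Answer: DEADLOCK at state 4

Working:
Reach set: {0,1,2,4,7,8}
  0: tau→2  tau→7  [2 out]
  1: a→4  tau→2  [2 out]
  2: a→1  [1 out]
  4: ∅  [no exit]
  7: a→8  [1 out]
  8: ∅  [no exit]
witness 4: tau·a·a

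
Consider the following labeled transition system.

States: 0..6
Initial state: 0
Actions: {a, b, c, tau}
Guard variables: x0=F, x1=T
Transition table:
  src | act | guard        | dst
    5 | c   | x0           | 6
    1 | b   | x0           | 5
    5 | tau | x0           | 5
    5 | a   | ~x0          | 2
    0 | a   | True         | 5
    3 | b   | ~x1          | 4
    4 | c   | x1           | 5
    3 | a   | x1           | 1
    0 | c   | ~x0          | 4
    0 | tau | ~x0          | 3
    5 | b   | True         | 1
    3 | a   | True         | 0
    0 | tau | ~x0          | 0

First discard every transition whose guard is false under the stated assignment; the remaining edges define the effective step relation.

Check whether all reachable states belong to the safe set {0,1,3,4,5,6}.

Answer: INVARIANT VIOLATED at state 2

Working:
Safe = {0,1,3,4,5,6}
Reach set: {0,1,2,3,4,5}
  0: safe
  1: safe
  2: VIOLATES
  3: safe
  4: safe
  5: safe
reach 2 via a·a — violates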